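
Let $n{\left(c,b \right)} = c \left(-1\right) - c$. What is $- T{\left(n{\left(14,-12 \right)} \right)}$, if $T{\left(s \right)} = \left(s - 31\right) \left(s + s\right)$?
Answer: $-3304$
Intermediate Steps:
$n{\left(c,b \right)} = - 2 c$ ($n{\left(c,b \right)} = - c - c = - 2 c$)
$T{\left(s \right)} = 2 s \left(-31 + s\right)$ ($T{\left(s \right)} = \left(-31 + s\right) 2 s = 2 s \left(-31 + s\right)$)
$- T{\left(n{\left(14,-12 \right)} \right)} = - 2 \left(\left(-2\right) 14\right) \left(-31 - 28\right) = - 2 \left(-28\right) \left(-31 - 28\right) = - 2 \left(-28\right) \left(-59\right) = \left(-1\right) 3304 = -3304$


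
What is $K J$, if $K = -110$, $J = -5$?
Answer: $550$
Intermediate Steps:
$K J = \left(-110\right) \left(-5\right) = 550$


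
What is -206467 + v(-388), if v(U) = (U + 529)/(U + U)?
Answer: -160218533/776 ≈ -2.0647e+5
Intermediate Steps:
v(U) = (529 + U)/(2*U) (v(U) = (529 + U)/((2*U)) = (529 + U)*(1/(2*U)) = (529 + U)/(2*U))
-206467 + v(-388) = -206467 + (½)*(529 - 388)/(-388) = -206467 + (½)*(-1/388)*141 = -206467 - 141/776 = -160218533/776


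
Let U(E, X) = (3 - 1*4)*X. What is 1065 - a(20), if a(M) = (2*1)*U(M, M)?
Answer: 1105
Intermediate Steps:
U(E, X) = -X (U(E, X) = (3 - 4)*X = -X)
a(M) = -2*M (a(M) = (2*1)*(-M) = 2*(-M) = -2*M)
1065 - a(20) = 1065 - (-2)*20 = 1065 - 1*(-40) = 1065 + 40 = 1105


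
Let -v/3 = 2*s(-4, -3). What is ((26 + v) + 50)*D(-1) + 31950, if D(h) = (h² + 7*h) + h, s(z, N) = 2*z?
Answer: 31082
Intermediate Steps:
D(h) = h² + 8*h
v = 48 (v = -6*2*(-4) = -6*(-8) = -3*(-16) = 48)
((26 + v) + 50)*D(-1) + 31950 = ((26 + 48) + 50)*(-(8 - 1)) + 31950 = (74 + 50)*(-1*7) + 31950 = 124*(-7) + 31950 = -868 + 31950 = 31082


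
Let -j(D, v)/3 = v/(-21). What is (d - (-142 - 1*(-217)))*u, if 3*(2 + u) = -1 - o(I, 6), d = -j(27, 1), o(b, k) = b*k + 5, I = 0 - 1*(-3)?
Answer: 5260/7 ≈ 751.43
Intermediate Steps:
I = 3 (I = 0 + 3 = 3)
o(b, k) = 5 + b*k
j(D, v) = v/7 (j(D, v) = -3*v/(-21) = -3*v*(-1)/21 = -(-1)*v/7 = v/7)
d = -⅐ (d = -1/7 = -1*⅐ = -⅐ ≈ -0.14286)
u = -10 (u = -2 + (-1 - (5 + 3*6))/3 = -2 + (-1 - (5 + 18))/3 = -2 + (-1 - 1*23)/3 = -2 + (-1 - 23)/3 = -2 + (⅓)*(-24) = -2 - 8 = -10)
(d - (-142 - 1*(-217)))*u = (-⅐ - (-142 - 1*(-217)))*(-10) = (-⅐ - (-142 + 217))*(-10) = (-⅐ - 1*75)*(-10) = (-⅐ - 75)*(-10) = -526/7*(-10) = 5260/7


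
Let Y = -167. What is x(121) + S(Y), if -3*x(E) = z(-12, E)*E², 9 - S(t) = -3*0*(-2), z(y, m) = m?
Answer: -1771534/3 ≈ -5.9051e+5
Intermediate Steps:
S(t) = 9 (S(t) = 9 - (-3*0)*(-2) = 9 - 0*(-2) = 9 - 1*0 = 9 + 0 = 9)
x(E) = -E³/3 (x(E) = -E*E²/3 = -E³/3)
x(121) + S(Y) = -⅓*121³ + 9 = -⅓*1771561 + 9 = -1771561/3 + 9 = -1771534/3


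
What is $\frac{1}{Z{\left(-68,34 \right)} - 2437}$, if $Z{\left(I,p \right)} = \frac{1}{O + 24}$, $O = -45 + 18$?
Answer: $- \frac{3}{7312} \approx -0.00041028$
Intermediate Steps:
$O = -27$
$Z{\left(I,p \right)} = - \frac{1}{3}$ ($Z{\left(I,p \right)} = \frac{1}{-27 + 24} = \frac{1}{-3} = - \frac{1}{3}$)
$\frac{1}{Z{\left(-68,34 \right)} - 2437} = \frac{1}{- \frac{1}{3} - 2437} = \frac{1}{- \frac{7312}{3}} = - \frac{3}{7312}$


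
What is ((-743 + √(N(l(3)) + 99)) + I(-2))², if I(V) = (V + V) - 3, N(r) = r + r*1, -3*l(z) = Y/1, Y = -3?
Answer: (750 - √101)² ≈ 5.4753e+5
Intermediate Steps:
l(z) = 1 (l(z) = -(-1)/1 = -(-1) = -⅓*(-3) = 1)
N(r) = 2*r (N(r) = r + r = 2*r)
I(V) = -3 + 2*V (I(V) = 2*V - 3 = -3 + 2*V)
((-743 + √(N(l(3)) + 99)) + I(-2))² = ((-743 + √(2*1 + 99)) + (-3 + 2*(-2)))² = ((-743 + √(2 + 99)) + (-3 - 4))² = ((-743 + √101) - 7)² = (-750 + √101)²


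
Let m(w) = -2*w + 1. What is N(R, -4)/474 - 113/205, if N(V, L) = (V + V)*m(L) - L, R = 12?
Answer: -4231/48585 ≈ -0.087085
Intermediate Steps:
m(w) = 1 - 2*w
N(V, L) = -L + 2*V*(1 - 2*L) (N(V, L) = (V + V)*(1 - 2*L) - L = (2*V)*(1 - 2*L) - L = 2*V*(1 - 2*L) - L = -L + 2*V*(1 - 2*L))
N(R, -4)/474 - 113/205 = (-1*(-4) + 2*12 - 4*(-4)*12)/474 - 113/205 = (4 + 24 + 192)*(1/474) - 113*1/205 = 220*(1/474) - 113/205 = 110/237 - 113/205 = -4231/48585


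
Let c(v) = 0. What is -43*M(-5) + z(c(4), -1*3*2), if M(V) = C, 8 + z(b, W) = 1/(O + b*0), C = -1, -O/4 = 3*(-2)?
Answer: 841/24 ≈ 35.042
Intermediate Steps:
O = 24 (O = -12*(-2) = -4*(-6) = 24)
z(b, W) = -191/24 (z(b, W) = -8 + 1/(24 + b*0) = -8 + 1/(24 + 0) = -8 + 1/24 = -191/24)
M(V) = -1
-43*M(-5) + z(c(4), -1*3*2) = -43*(-1) - 191/24 = 43 - 191/24 = 841/24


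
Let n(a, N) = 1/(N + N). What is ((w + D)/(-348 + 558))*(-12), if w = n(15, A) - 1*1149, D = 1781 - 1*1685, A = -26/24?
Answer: 5478/91 ≈ 60.198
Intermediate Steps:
A = -13/12 (A = -26*1/24 = -13/12 ≈ -1.0833)
n(a, N) = 1/(2*N)
D = 96 (D = 1781 - 1685 = 96)
w = -14943/13 (w = 1/(2*(-13/12)) - 1*1149 = (1/2)*(-12/13) - 1149 = -6/13 - 1149 = -14943/13 ≈ -1149.5)
((w + D)/(-348 + 558))*(-12) = ((-14943/13 + 96)/(-348 + 558))*(-12) = -13695/13/210*(-12) = -13695/13*1/210*(-12) = -913/182*(-12) = 5478/91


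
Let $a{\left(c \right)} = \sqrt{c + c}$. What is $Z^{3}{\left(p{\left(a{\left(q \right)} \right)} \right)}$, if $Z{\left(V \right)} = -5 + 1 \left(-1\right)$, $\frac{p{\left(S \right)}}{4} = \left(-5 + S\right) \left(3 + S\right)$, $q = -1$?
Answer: $-216$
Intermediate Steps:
$a{\left(c \right)} = \sqrt{2} \sqrt{c}$ ($a{\left(c \right)} = \sqrt{2 c} = \sqrt{2} \sqrt{c}$)
$p{\left(S \right)} = 4 \left(-5 + S\right) \left(3 + S\right)$
$Z{\left(V \right)} = -6$ ($Z{\left(V \right)} = -5 - 1 = -6$)
$Z^{3}{\left(p{\left(a{\left(q \right)} \right)} \right)} = \left(-6\right)^{3} = -216$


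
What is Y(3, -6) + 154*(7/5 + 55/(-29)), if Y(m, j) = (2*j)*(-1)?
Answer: -9348/145 ≈ -64.469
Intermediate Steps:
Y(m, j) = -2*j
Y(3, -6) + 154*(7/5 + 55/(-29)) = -2*(-6) + 154*(7/5 + 55/(-29)) = 12 + 154*(7*(⅕) + 55*(-1/29)) = 12 + 154*(7/5 - 55/29) = 12 + 154*(-72/145) = 12 - 11088/145 = -9348/145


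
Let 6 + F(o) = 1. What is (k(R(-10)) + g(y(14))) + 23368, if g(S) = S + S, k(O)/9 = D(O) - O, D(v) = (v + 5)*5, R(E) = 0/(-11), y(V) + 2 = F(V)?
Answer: 23579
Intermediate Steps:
F(o) = -5 (F(o) = -6 + 1 = -5)
y(V) = -7 (y(V) = -2 - 5 = -7)
R(E) = 0 (R(E) = 0*(-1/11) = 0)
D(v) = 25 + 5*v (D(v) = (5 + v)*5 = 25 + 5*v)
k(O) = 225 + 36*O (k(O) = 9*((25 + 5*O) - O) = 9*(25 + 4*O) = 225 + 36*O)
g(S) = 2*S
(k(R(-10)) + g(y(14))) + 23368 = ((225 + 36*0) + 2*(-7)) + 23368 = ((225 + 0) - 14) + 23368 = (225 - 14) + 23368 = 211 + 23368 = 23579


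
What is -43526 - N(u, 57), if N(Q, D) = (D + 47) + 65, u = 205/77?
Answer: -43695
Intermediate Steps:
u = 205/77 (u = 205*(1/77) = 205/77 ≈ 2.6623)
N(Q, D) = 112 + D (N(Q, D) = (47 + D) + 65 = 112 + D)
-43526 - N(u, 57) = -43526 - (112 + 57) = -43526 - 1*169 = -43526 - 169 = -43695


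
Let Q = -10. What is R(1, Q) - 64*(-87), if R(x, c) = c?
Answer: 5558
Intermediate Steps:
R(1, Q) - 64*(-87) = -10 - 64*(-87) = -10 + 5568 = 5558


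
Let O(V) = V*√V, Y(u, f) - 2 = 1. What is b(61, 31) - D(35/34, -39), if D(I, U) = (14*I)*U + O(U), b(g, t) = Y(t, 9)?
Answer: 9606/17 + 39*I*√39 ≈ 565.06 + 243.55*I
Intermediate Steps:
Y(u, f) = 3 (Y(u, f) = 2 + 1 = 3)
O(V) = V^(3/2)
b(g, t) = 3
D(I, U) = U^(3/2) + 14*I*U (D(I, U) = (14*I)*U + U^(3/2) = 14*I*U + U^(3/2) = U^(3/2) + 14*I*U)
b(61, 31) - D(35/34, -39) = 3 - ((-39)^(3/2) + 14*(35/34)*(-39)) = 3 - (-39*I*√39 + 14*(35*(1/34))*(-39)) = 3 - (-39*I*√39 + 14*(35/34)*(-39)) = 3 - (-39*I*√39 - 9555/17) = 3 - (-9555/17 - 39*I*√39) = 3 + (9555/17 + 39*I*√39) = 9606/17 + 39*I*√39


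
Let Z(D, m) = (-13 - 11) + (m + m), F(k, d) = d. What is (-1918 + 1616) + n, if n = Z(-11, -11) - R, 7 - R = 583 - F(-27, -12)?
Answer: 240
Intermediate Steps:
Z(D, m) = -24 + 2*m
R = -588 (R = 7 - (583 - 1*(-12)) = 7 - (583 + 12) = 7 - 1*595 = 7 - 595 = -588)
n = 542 (n = (-24 + 2*(-11)) - 1*(-588) = (-24 - 22) + 588 = -46 + 588 = 542)
(-1918 + 1616) + n = (-1918 + 1616) + 542 = -302 + 542 = 240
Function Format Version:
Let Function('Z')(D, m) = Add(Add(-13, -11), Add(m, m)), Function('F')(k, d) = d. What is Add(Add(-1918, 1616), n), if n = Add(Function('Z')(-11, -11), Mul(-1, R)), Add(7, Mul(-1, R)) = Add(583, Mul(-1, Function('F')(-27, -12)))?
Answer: 240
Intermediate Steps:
Function('Z')(D, m) = Add(-24, Mul(2, m))
R = -588 (R = Add(7, Mul(-1, Add(583, Mul(-1, -12)))) = Add(7, Mul(-1, Add(583, 12))) = Add(7, Mul(-1, 595)) = Add(7, -595) = -588)
n = 542 (n = Add(Add(-24, Mul(2, -11)), Mul(-1, -588)) = Add(Add(-24, -22), 588) = Add(-46, 588) = 542)
Add(Add(-1918, 1616), n) = Add(Add(-1918, 1616), 542) = Add(-302, 542) = 240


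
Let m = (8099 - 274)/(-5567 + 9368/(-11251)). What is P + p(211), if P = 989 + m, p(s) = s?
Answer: 15016876585/12528737 ≈ 1198.6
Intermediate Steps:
m = -17607815/12528737 (m = 7825/(-5567 + 9368*(-1/11251)) = 7825/(-5567 - 9368/11251) = 7825/(-62643685/11251) = 7825*(-11251/62643685) = -17607815/12528737 ≈ -1.4054)
P = 12373313078/12528737 (P = 989 - 17607815/12528737 = 12373313078/12528737 ≈ 987.59)
P + p(211) = 12373313078/12528737 + 211 = 15016876585/12528737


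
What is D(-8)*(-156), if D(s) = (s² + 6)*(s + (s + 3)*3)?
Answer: 251160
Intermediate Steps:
D(s) = (6 + s²)*(9 + 4*s) (D(s) = (6 + s²)*(s + (3 + s)*3) = (6 + s²)*(s + (9 + 3*s)) = (6 + s²)*(9 + 4*s))
D(-8)*(-156) = (54 + 4*(-8)³ + 9*(-8)² + 24*(-8))*(-156) = (54 + 4*(-512) + 9*64 - 192)*(-156) = (54 - 2048 + 576 - 192)*(-156) = -1610*(-156) = 251160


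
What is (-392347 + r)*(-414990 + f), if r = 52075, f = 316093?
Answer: 33651879984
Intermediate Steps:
(-392347 + r)*(-414990 + f) = (-392347 + 52075)*(-414990 + 316093) = -340272*(-98897) = 33651879984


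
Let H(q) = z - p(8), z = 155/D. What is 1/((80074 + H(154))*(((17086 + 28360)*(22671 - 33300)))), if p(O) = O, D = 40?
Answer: -4/154709582106753 ≈ -2.5855e-14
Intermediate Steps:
z = 31/8 (z = 155/40 = 155*(1/40) = 31/8 ≈ 3.8750)
H(q) = -33/8 (H(q) = 31/8 - 1*8 = 31/8 - 8 = -33/8)
1/((80074 + H(154))*(((17086 + 28360)*(22671 - 33300)))) = 1/((80074 - 33/8)*(((17086 + 28360)*(22671 - 33300)))) = 1/((640559/8)*((45446*(-10629)))) = (8/640559)/(-483045534) = (8/640559)*(-1/483045534) = -4/154709582106753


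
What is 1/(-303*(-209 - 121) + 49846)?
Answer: 1/149836 ≈ 6.6740e-6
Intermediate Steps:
1/(-303*(-209 - 121) + 49846) = 1/(-303*(-330) + 49846) = 1/(99990 + 49846) = 1/149836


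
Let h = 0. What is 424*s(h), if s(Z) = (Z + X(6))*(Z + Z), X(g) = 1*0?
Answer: 0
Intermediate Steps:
X(g) = 0
s(Z) = 2*Z² (s(Z) = (Z + 0)*(Z + Z) = Z*(2*Z) = 2*Z²)
424*s(h) = 424*(2*0²) = 424*(2*0) = 424*0 = 0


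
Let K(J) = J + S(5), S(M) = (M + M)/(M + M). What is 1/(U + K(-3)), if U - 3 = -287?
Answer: -1/286 ≈ -0.0034965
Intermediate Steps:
S(M) = 1 (S(M) = (2*M)/((2*M)) = (2*M)*(1/(2*M)) = 1)
U = -284 (U = 3 - 287 = -284)
K(J) = 1 + J (K(J) = J + 1 = 1 + J)
1/(U + K(-3)) = 1/(-284 + (1 - 3)) = 1/(-284 - 2) = 1/(-286) = -1/286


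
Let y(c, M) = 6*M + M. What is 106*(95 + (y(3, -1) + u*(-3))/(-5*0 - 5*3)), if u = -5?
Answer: 150202/15 ≈ 10013.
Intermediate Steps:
y(c, M) = 7*M
106*(95 + (y(3, -1) + u*(-3))/(-5*0 - 5*3)) = 106*(95 + (7*(-1) - 5*(-3))/(-5*0 - 5*3)) = 106*(95 + (-7 + 15)/(0 - 15)) = 106*(95 + 8/(-15)) = 106*(95 - 1/15*8) = 106*(95 - 8/15) = 106*(1417/15) = 150202/15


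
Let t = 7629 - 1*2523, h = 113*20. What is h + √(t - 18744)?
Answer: 2260 + I*√13638 ≈ 2260.0 + 116.78*I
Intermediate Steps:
h = 2260
t = 5106 (t = 7629 - 2523 = 5106)
h + √(t - 18744) = 2260 + √(5106 - 18744) = 2260 + √(-13638) = 2260 + I*√13638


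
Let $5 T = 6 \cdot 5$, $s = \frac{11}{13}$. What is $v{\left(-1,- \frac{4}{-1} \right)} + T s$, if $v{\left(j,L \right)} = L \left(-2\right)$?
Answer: $- \frac{38}{13} \approx -2.9231$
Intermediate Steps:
$v{\left(j,L \right)} = - 2 L$
$s = \frac{11}{13}$ ($s = 11 \cdot \frac{1}{13} = \frac{11}{13} \approx 0.84615$)
$T = 6$ ($T = \frac{6 \cdot 5}{5} = \frac{1}{5} \cdot 30 = 6$)
$v{\left(-1,- \frac{4}{-1} \right)} + T s = - 2 \left(- \frac{4}{-1}\right) + 6 \cdot \frac{11}{13} = - 2 \left(\left(-4\right) \left(-1\right)\right) + \frac{66}{13} = \left(-2\right) 4 + \frac{66}{13} = -8 + \frac{66}{13} = - \frac{38}{13}$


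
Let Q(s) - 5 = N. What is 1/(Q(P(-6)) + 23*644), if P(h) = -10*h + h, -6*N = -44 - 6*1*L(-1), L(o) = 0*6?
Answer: 3/44473 ≈ 6.7457e-5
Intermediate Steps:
L(o) = 0
N = 22/3 (N = -(-44 - 6*1*0)/6 = -(-44 - 6*0)/6 = -(-44 - 1*0)/6 = -(-44 + 0)/6 = -⅙*(-44) = 22/3 ≈ 7.3333)
P(h) = -9*h
Q(s) = 37/3 (Q(s) = 5 + 22/3 = 37/3)
1/(Q(P(-6)) + 23*644) = 1/(37/3 + 23*644) = 1/(37/3 + 14812) = 1/(44473/3) = 3/44473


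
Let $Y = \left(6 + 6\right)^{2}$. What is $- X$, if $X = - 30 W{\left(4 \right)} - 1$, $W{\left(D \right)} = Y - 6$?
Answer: $4141$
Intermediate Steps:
$Y = 144$ ($Y = 12^{2} = 144$)
$W{\left(D \right)} = 138$ ($W{\left(D \right)} = 144 - 6 = 138$)
$X = -4141$ ($X = \left(-30\right) 138 - 1 = -4140 - 1 = -4141$)
$- X = \left(-1\right) \left(-4141\right) = 4141$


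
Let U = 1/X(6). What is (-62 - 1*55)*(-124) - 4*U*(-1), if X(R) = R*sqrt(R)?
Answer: 14508 + sqrt(6)/9 ≈ 14508.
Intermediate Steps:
X(R) = R**(3/2)
U = sqrt(6)/36 (U = 1/(6**(3/2)) = 1/(6*sqrt(6)) = sqrt(6)/36 ≈ 0.068041)
(-62 - 1*55)*(-124) - 4*U*(-1) = (-62 - 1*55)*(-124) - sqrt(6)/9*(-1) = (-62 - 55)*(-124) - sqrt(6)/9*(-1) = -117*(-124) + sqrt(6)/9 = 14508 + sqrt(6)/9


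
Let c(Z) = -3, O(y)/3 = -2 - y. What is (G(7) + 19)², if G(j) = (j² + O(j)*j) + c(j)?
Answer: 15376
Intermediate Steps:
O(y) = -6 - 3*y (O(y) = 3*(-2 - y) = -6 - 3*y)
G(j) = -3 + j² + j*(-6 - 3*j) (G(j) = (j² + (-6 - 3*j)*j) - 3 = (j² + j*(-6 - 3*j)) - 3 = -3 + j² + j*(-6 - 3*j))
(G(7) + 19)² = ((-3 + 7² - 3*7*(2 + 7)) + 19)² = ((-3 + 49 - 3*7*9) + 19)² = ((-3 + 49 - 189) + 19)² = (-143 + 19)² = (-124)² = 15376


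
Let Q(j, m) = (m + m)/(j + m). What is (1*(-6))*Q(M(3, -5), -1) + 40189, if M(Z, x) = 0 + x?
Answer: 40187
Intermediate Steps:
M(Z, x) = x
Q(j, m) = 2*m/(j + m) (Q(j, m) = (2*m)/(j + m) = 2*m/(j + m))
(1*(-6))*Q(M(3, -5), -1) + 40189 = (1*(-6))*(2*(-1)/(-5 - 1)) + 40189 = -12*(-1)/(-6) + 40189 = -12*(-1)*(-1)/6 + 40189 = -6*⅓ + 40189 = -2 + 40189 = 40187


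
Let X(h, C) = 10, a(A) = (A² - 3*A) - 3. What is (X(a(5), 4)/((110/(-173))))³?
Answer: -5177717/1331 ≈ -3890.1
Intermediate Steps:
a(A) = -3 + A² - 3*A
(X(a(5), 4)/((110/(-173))))³ = (10/((110/(-173))))³ = (10/((110*(-1/173))))³ = (10/(-110/173))³ = (10*(-173/110))³ = (-173/11)³ = -5177717/1331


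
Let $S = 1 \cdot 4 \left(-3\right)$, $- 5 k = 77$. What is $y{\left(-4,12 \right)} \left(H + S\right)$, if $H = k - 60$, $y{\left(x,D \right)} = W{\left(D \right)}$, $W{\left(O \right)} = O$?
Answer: $- \frac{5244}{5} \approx -1048.8$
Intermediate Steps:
$k = - \frac{77}{5}$ ($k = \left(- \frac{1}{5}\right) 77 = - \frac{77}{5} \approx -15.4$)
$y{\left(x,D \right)} = D$
$S = -12$ ($S = 4 \left(-3\right) = -12$)
$H = - \frac{377}{5}$ ($H = - \frac{77}{5} - 60 = - \frac{377}{5} \approx -75.4$)
$y{\left(-4,12 \right)} \left(H + S\right) = 12 \left(- \frac{377}{5} - 12\right) = 12 \left(- \frac{437}{5}\right) = - \frac{5244}{5}$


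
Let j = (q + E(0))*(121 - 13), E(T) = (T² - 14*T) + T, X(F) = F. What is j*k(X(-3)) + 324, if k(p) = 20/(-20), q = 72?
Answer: -7452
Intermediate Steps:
E(T) = T² - 13*T
k(p) = -1 (k(p) = 20*(-1/20) = -1)
j = 7776 (j = (72 + 0*(-13 + 0))*(121 - 13) = (72 + 0*(-13))*108 = (72 + 0)*108 = 72*108 = 7776)
j*k(X(-3)) + 324 = 7776*(-1) + 324 = -7776 + 324 = -7452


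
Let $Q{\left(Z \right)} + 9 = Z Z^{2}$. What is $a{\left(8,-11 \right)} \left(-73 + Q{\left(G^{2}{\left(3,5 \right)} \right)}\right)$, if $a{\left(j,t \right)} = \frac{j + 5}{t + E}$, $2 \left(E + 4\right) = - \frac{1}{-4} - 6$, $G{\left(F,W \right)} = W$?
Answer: $-11304$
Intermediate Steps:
$E = - \frac{55}{8}$ ($E = -4 + \frac{- \frac{1}{-4} - 6}{2} = -4 + \frac{\left(-1\right) \left(- \frac{1}{4}\right) - 6}{2} = -4 + \frac{\frac{1}{4} - 6}{2} = -4 + \frac{1}{2} \left(- \frac{23}{4}\right) = -4 - \frac{23}{8} = - \frac{55}{8} \approx -6.875$)
$a{\left(j,t \right)} = \frac{5 + j}{- \frac{55}{8} + t}$ ($a{\left(j,t \right)} = \frac{j + 5}{t - \frac{55}{8}} = \frac{5 + j}{- \frac{55}{8} + t}$)
$Q{\left(Z \right)} = -9 + Z^{3}$ ($Q{\left(Z \right)} = -9 + Z Z^{2} = -9 + Z^{3}$)
$a{\left(8,-11 \right)} \left(-73 + Q{\left(G^{2}{\left(3,5 \right)} \right)}\right) = \frac{8 \left(5 + 8\right)}{-55 + 8 \left(-11\right)} \left(-73 - \left(9 - \left(5^{2}\right)^{3}\right)\right) = 8 \frac{1}{-55 - 88} \cdot 13 \left(-73 - \left(9 - 25^{3}\right)\right) = 8 \frac{1}{-143} \cdot 13 \left(-73 + \left(-9 + 15625\right)\right) = 8 \left(- \frac{1}{143}\right) 13 \left(-73 + 15616\right) = \left(- \frac{8}{11}\right) 15543 = -11304$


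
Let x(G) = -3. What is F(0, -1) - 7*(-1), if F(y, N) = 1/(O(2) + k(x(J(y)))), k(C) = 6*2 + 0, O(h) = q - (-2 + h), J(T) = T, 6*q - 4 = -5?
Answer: 503/71 ≈ 7.0845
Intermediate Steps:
q = -⅙ (q = ⅔ + (⅙)*(-5) = ⅔ - ⅚ = -⅙ ≈ -0.16667)
O(h) = 11/6 - h (O(h) = -⅙ - (-2 + h) = -⅙ + (2 - h) = 11/6 - h)
k(C) = 12 (k(C) = 12 + 0 = 12)
F(y, N) = 6/71 (F(y, N) = 1/((11/6 - 1*2) + 12) = 1/((11/6 - 2) + 12) = 1/(-⅙ + 12) = 1/(71/6) = 6/71)
F(0, -1) - 7*(-1) = 6/71 - 7*(-1) = 6/71 + 7 = 503/71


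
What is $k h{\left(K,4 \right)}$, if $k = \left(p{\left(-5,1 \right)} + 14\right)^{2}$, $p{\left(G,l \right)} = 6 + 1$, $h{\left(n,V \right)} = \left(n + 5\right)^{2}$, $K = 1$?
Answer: $15876$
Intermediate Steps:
$h{\left(n,V \right)} = \left(5 + n\right)^{2}$
$p{\left(G,l \right)} = 7$
$k = 441$ ($k = \left(7 + 14\right)^{2} = 21^{2} = 441$)
$k h{\left(K,4 \right)} = 441 \left(5 + 1\right)^{2} = 441 \cdot 6^{2} = 441 \cdot 36 = 15876$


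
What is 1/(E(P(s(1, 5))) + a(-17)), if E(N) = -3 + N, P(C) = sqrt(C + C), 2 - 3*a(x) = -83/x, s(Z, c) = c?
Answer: -5151/7397 - 2601*sqrt(10)/14794 ≈ -1.2523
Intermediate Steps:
a(x) = 2/3 + 83/(3*x) (a(x) = 2/3 - (-83)/(3*x) = 2/3 + 83/(3*x))
P(C) = sqrt(2)*sqrt(C) (P(C) = sqrt(2*C) = sqrt(2)*sqrt(C))
1/(E(P(s(1, 5))) + a(-17)) = 1/((-3 + sqrt(2)*sqrt(5)) + (1/3)*(83 + 2*(-17))/(-17)) = 1/((-3 + sqrt(10)) + (1/3)*(-1/17)*(83 - 34)) = 1/((-3 + sqrt(10)) + (1/3)*(-1/17)*49) = 1/((-3 + sqrt(10)) - 49/51) = 1/(-202/51 + sqrt(10))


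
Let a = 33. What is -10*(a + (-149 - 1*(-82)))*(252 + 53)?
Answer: 103700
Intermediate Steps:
-10*(a + (-149 - 1*(-82)))*(252 + 53) = -10*(33 + (-149 - 1*(-82)))*(252 + 53) = -10*(33 + (-149 + 82))*305 = -10*(33 - 67)*305 = -(-340)*305 = -10*(-10370) = 103700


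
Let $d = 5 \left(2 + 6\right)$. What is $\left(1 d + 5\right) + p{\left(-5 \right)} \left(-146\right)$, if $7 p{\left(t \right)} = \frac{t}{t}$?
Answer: $\frac{169}{7} \approx 24.143$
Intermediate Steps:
$d = 40$ ($d = 5 \cdot 8 = 40$)
$p{\left(t \right)} = \frac{1}{7}$ ($p{\left(t \right)} = \frac{t \frac{1}{t}}{7} = \frac{1}{7} \cdot 1 = \frac{1}{7}$)
$\left(1 d + 5\right) + p{\left(-5 \right)} \left(-146\right) = \left(1 \cdot 40 + 5\right) + \frac{1}{7} \left(-146\right) = \left(40 + 5\right) - \frac{146}{7} = 45 - \frac{146}{7} = \frac{169}{7}$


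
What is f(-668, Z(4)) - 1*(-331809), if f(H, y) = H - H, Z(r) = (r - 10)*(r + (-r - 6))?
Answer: 331809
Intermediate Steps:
Z(r) = 60 - 6*r (Z(r) = (-10 + r)*(r + (-6 - r)) = (-10 + r)*(-6) = 60 - 6*r)
f(H, y) = 0
f(-668, Z(4)) - 1*(-331809) = 0 - 1*(-331809) = 0 + 331809 = 331809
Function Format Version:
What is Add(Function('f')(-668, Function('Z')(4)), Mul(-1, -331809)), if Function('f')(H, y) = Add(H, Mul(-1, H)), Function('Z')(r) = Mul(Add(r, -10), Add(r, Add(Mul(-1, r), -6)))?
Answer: 331809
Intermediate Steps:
Function('Z')(r) = Add(60, Mul(-6, r)) (Function('Z')(r) = Mul(Add(-10, r), Add(r, Add(-6, Mul(-1, r)))) = Mul(Add(-10, r), -6) = Add(60, Mul(-6, r)))
Function('f')(H, y) = 0
Add(Function('f')(-668, Function('Z')(4)), Mul(-1, -331809)) = Add(0, Mul(-1, -331809)) = Add(0, 331809) = 331809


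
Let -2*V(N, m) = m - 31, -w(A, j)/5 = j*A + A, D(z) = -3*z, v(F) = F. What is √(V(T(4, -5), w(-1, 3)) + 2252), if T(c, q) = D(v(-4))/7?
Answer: √9030/2 ≈ 47.513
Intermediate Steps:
w(A, j) = -5*A - 5*A*j (w(A, j) = -5*(j*A + A) = -5*(A*j + A) = -5*(A + A*j) = -5*A - 5*A*j)
T(c, q) = 12/7 (T(c, q) = -3*(-4)/7 = 12*(⅐) = 12/7)
V(N, m) = 31/2 - m/2 (V(N, m) = -(m - 31)/2 = -(-31 + m)/2 = 31/2 - m/2)
√(V(T(4, -5), w(-1, 3)) + 2252) = √((31/2 - (-5)*(-1)*(1 + 3)/2) + 2252) = √((31/2 - (-5)*(-1)*4/2) + 2252) = √((31/2 - ½*20) + 2252) = √((31/2 - 10) + 2252) = √(11/2 + 2252) = √(4515/2) = √9030/2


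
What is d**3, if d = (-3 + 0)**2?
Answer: 729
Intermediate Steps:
d = 9 (d = (-3)**2 = 9)
d**3 = 9**3 = 729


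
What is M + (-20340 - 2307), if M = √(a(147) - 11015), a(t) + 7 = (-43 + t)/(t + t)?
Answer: -22647 + I*√4860546/21 ≈ -22647.0 + 104.98*I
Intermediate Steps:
a(t) = -7 + (-43 + t)/(2*t) (a(t) = -7 + (-43 + t)/(t + t) = -7 + (-43 + t)/((2*t)) = -7 + (-43 + t)*(1/(2*t)) = -7 + (-43 + t)/(2*t))
M = I*√4860546/21 (M = √((½)*(-43 - 13*147)/147 - 11015) = √((½)*(1/147)*(-43 - 1911) - 11015) = √((½)*(1/147)*(-1954) - 11015) = √(-977/147 - 11015) = √(-1620182/147) = I*√4860546/21 ≈ 104.98*I)
M + (-20340 - 2307) = I*√4860546/21 + (-20340 - 2307) = I*√4860546/21 - 22647 = -22647 + I*√4860546/21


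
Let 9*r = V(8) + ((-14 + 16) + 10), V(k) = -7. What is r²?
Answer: 25/81 ≈ 0.30864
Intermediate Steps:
r = 5/9 (r = (-7 + ((-14 + 16) + 10))/9 = (-7 + (2 + 10))/9 = (-7 + 12)/9 = (⅑)*5 = 5/9 ≈ 0.55556)
r² = (5/9)² = 25/81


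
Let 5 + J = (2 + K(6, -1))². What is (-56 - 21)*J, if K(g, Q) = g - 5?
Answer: -308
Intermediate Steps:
K(g, Q) = -5 + g
J = 4 (J = -5 + (2 + (-5 + 6))² = -5 + (2 + 1)² = -5 + 3² = -5 + 9 = 4)
(-56 - 21)*J = (-56 - 21)*4 = -77*4 = -308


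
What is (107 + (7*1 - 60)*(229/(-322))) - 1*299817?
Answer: -96494483/322 ≈ -2.9967e+5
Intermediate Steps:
(107 + (7*1 - 60)*(229/(-322))) - 1*299817 = (107 + (7 - 60)*(229*(-1/322))) - 299817 = (107 - 53*(-229/322)) - 299817 = (107 + 12137/322) - 299817 = 46591/322 - 299817 = -96494483/322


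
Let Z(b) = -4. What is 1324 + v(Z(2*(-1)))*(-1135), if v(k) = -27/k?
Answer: -25349/4 ≈ -6337.3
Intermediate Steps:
1324 + v(Z(2*(-1)))*(-1135) = 1324 - 27/(-4)*(-1135) = 1324 - 27*(-1/4)*(-1135) = 1324 + (27/4)*(-1135) = 1324 - 30645/4 = -25349/4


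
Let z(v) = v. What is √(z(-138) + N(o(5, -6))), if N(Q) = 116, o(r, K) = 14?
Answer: I*√22 ≈ 4.6904*I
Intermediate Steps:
√(z(-138) + N(o(5, -6))) = √(-138 + 116) = √(-22) = I*√22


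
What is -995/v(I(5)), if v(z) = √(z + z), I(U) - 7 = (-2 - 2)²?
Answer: -995*√46/46 ≈ -146.70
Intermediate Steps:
I(U) = 23 (I(U) = 7 + (-2 - 2)² = 7 + (-4)² = 7 + 16 = 23)
v(z) = √2*√z (v(z) = √(2*z) = √2*√z)
-995/v(I(5)) = -995*√46/46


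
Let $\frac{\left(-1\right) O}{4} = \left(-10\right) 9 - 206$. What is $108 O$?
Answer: $127872$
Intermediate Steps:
$O = 1184$ ($O = - 4 \left(\left(-10\right) 9 - 206\right) = - 4 \left(-90 - 206\right) = \left(-4\right) \left(-296\right) = 1184$)
$108 O = 108 \cdot 1184 = 127872$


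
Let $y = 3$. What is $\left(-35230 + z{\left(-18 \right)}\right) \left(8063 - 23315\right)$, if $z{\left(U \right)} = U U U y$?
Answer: $804176952$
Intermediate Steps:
$z{\left(U \right)} = 3 U^{3}$ ($z{\left(U \right)} = U U U 3 = U U^{2} \cdot 3 = U^{3} \cdot 3 = 3 U^{3}$)
$\left(-35230 + z{\left(-18 \right)}\right) \left(8063 - 23315\right) = \left(-35230 + 3 \left(-18\right)^{3}\right) \left(8063 - 23315\right) = \left(-35230 + 3 \left(-5832\right)\right) \left(-15252\right) = \left(-35230 - 17496\right) \left(-15252\right) = \left(-52726\right) \left(-15252\right) = 804176952$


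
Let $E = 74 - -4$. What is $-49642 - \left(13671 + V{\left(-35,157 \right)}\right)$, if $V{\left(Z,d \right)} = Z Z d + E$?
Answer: $-255716$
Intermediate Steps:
$E = 78$ ($E = 74 + 4 = 78$)
$V{\left(Z,d \right)} = 78 + d Z^{2}$ ($V{\left(Z,d \right)} = Z Z d + 78 = Z^{2} d + 78 = d Z^{2} + 78 = 78 + d Z^{2}$)
$-49642 - \left(13671 + V{\left(-35,157 \right)}\right) = -49642 - \left(13671 + \left(78 + 157 \left(-35\right)^{2}\right)\right) = -49642 - \left(13671 + \left(78 + 157 \cdot 1225\right)\right) = -49642 - \left(13671 + \left(78 + 192325\right)\right) = -49642 - \left(13671 + 192403\right) = -49642 - 206074 = -255716$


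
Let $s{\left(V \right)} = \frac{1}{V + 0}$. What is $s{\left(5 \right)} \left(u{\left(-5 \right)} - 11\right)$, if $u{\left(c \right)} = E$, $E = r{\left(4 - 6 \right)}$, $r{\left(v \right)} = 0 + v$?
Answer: $- \frac{13}{5} \approx -2.6$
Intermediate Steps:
$r{\left(v \right)} = v$
$E = -2$ ($E = 4 - 6 = -2$)
$u{\left(c \right)} = -2$
$s{\left(V \right)} = \frac{1}{V}$
$s{\left(5 \right)} \left(u{\left(-5 \right)} - 11\right) = \frac{-2 - 11}{5} = \frac{1}{5} \left(-13\right) = - \frac{13}{5}$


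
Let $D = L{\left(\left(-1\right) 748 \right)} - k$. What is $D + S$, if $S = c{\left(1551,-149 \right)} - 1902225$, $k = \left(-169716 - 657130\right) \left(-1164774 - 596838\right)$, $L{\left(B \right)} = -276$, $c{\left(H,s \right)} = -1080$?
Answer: $-1456583739333$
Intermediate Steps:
$k = 1456581835752$ ($k = \left(-826846\right) \left(-1761612\right) = 1456581835752$)
$D = -1456581836028$ ($D = -276 - 1456581835752 = -1456581836028$)
$S = -1903305$ ($S = -1080 - 1902225 = -1903305$)
$D + S = -1456581836028 - 1903305 = -1456583739333$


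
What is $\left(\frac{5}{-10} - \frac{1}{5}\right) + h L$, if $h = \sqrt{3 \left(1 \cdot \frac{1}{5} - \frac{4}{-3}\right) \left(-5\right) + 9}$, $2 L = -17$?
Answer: $- \frac{7}{10} - \frac{17 i \sqrt{14}}{2} \approx -0.7 - 31.804 i$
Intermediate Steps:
$L = - \frac{17}{2}$ ($L = \frac{1}{2} \left(-17\right) = - \frac{17}{2} \approx -8.5$)
$h = i \sqrt{14}$ ($h = \sqrt{3 \left(1 \cdot \frac{1}{5} - - \frac{4}{3}\right) \left(-5\right) + 9} = \sqrt{3 \left(\frac{1}{5} + \frac{4}{3}\right) \left(-5\right) + 9} = \sqrt{3 \cdot \frac{23}{15} \left(-5\right) + 9} = \sqrt{\frac{23}{5} \left(-5\right) + 9} = \sqrt{-23 + 9} = \sqrt{-14} = i \sqrt{14} \approx 3.7417 i$)
$\left(\frac{5}{-10} - \frac{1}{5}\right) + h L = \left(\frac{5}{-10} - \frac{1}{5}\right) + i \sqrt{14} \left(- \frac{17}{2}\right) = \left(5 \left(- \frac{1}{10}\right) - \frac{1}{5}\right) - \frac{17 i \sqrt{14}}{2} = \left(- \frac{1}{2} - \frac{1}{5}\right) - \frac{17 i \sqrt{14}}{2} = - \frac{7}{10} - \frac{17 i \sqrt{14}}{2}$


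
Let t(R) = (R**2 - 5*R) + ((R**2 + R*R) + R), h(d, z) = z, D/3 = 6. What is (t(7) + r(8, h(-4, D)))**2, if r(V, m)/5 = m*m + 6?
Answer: 3129361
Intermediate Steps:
D = 18 (D = 3*6 = 18)
r(V, m) = 30 + 5*m**2 (r(V, m) = 5*(m*m + 6) = 5*(m**2 + 6) = 5*(6 + m**2) = 30 + 5*m**2)
t(R) = -4*R + 3*R**2 (t(R) = (R**2 - 5*R) + ((R**2 + R**2) + R) = (R**2 - 5*R) + (2*R**2 + R) = (R**2 - 5*R) + (R + 2*R**2) = -4*R + 3*R**2)
(t(7) + r(8, h(-4, D)))**2 = (7*(-4 + 3*7) + (30 + 5*18**2))**2 = (7*(-4 + 21) + (30 + 5*324))**2 = (7*17 + (30 + 1620))**2 = (119 + 1650)**2 = 1769**2 = 3129361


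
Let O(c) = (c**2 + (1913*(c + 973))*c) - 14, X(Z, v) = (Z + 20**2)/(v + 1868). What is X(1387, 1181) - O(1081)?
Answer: -12954420481654/3049 ≈ -4.2487e+9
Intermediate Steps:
X(Z, v) = (400 + Z)/(1868 + v) (X(Z, v) = (Z + 400)/(1868 + v) = (400 + Z)/(1868 + v))
O(c) = -14 + c**2 + c*(1861349 + 1913*c) (O(c) = (c**2 + (1913*(973 + c))*c) - 14 = (c**2 + (1861349 + 1913*c)*c) - 14 = (c**2 + c*(1861349 + 1913*c)) - 14 = -14 + c**2 + c*(1861349 + 1913*c))
X(1387, 1181) - O(1081) = (400 + 1387)/(1868 + 1181) - (-14 + 1914*1081**2 + 1861349*1081) = 1787/3049 - (-14 + 1914*1168561 + 2012118269) = (1/3049)*1787 - (-14 + 2236625754 + 2012118269) = 1787/3049 - 1*4248744009 = 1787/3049 - 4248744009 = -12954420481654/3049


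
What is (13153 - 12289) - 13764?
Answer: -12900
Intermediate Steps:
(13153 - 12289) - 13764 = 864 - 13764 = -12900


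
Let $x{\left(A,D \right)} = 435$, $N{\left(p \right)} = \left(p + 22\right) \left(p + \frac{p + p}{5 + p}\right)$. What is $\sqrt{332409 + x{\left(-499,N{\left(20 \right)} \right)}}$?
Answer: $2 \sqrt{83211} \approx 576.93$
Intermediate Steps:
$N{\left(p \right)} = \left(22 + p\right) \left(p + \frac{2 p}{5 + p}\right)$
$\sqrt{332409 + x{\left(-499,N{\left(20 \right)} \right)}} = \sqrt{332409 + 435} = \sqrt{332844} = 2 \sqrt{83211}$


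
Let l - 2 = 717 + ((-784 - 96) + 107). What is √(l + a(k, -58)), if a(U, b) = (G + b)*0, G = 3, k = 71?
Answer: 3*I*√6 ≈ 7.3485*I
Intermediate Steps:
a(U, b) = 0 (a(U, b) = (3 + b)*0 = 0)
l = -54 (l = 2 + (717 + ((-784 - 96) + 107)) = 2 + (717 + (-880 + 107)) = 2 + (717 - 773) = 2 - 56 = -54)
√(l + a(k, -58)) = √(-54 + 0) = √(-54) = 3*I*√6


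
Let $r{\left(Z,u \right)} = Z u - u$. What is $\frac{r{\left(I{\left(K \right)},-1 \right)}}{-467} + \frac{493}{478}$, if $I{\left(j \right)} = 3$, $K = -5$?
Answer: $\frac{231187}{223226} \approx 1.0357$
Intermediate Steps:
$r{\left(Z,u \right)} = - u + Z u$
$\frac{r{\left(I{\left(K \right)},-1 \right)}}{-467} + \frac{493}{478} = \frac{\left(-1\right) \left(-1 + 3\right)}{-467} + \frac{493}{478} = \left(-1\right) 2 \left(- \frac{1}{467}\right) + 493 \cdot \frac{1}{478} = \left(-2\right) \left(- \frac{1}{467}\right) + \frac{493}{478} = \frac{2}{467} + \frac{493}{478} = \frac{231187}{223226}$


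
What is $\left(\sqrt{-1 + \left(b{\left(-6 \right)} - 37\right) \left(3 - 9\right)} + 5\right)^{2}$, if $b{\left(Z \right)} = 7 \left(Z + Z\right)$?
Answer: $750 + 50 \sqrt{29} \approx 1019.3$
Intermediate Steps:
$b{\left(Z \right)} = 14 Z$ ($b{\left(Z \right)} = 7 \cdot 2 Z = 14 Z$)
$\left(\sqrt{-1 + \left(b{\left(-6 \right)} - 37\right) \left(3 - 9\right)} + 5\right)^{2} = \left(\sqrt{-1 + \left(14 \left(-6\right) - 37\right) \left(3 - 9\right)} + 5\right)^{2} = \left(\sqrt{-1 + \left(-84 - 37\right) \left(-6\right)} + 5\right)^{2} = \left(\sqrt{-1 - -726} + 5\right)^{2} = \left(\sqrt{-1 + 726} + 5\right)^{2} = \left(\sqrt{725} + 5\right)^{2} = \left(5 \sqrt{29} + 5\right)^{2} = \left(5 + 5 \sqrt{29}\right)^{2}$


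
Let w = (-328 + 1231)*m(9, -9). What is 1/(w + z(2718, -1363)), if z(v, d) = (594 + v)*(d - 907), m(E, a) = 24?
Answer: -1/7496568 ≈ -1.3339e-7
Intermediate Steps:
z(v, d) = (-907 + d)*(594 + v) (z(v, d) = (594 + v)*(-907 + d) = (-907 + d)*(594 + v))
w = 21672 (w = (-328 + 1231)*24 = 903*24 = 21672)
1/(w + z(2718, -1363)) = 1/(21672 + (-538758 - 907*2718 + 594*(-1363) - 1363*2718)) = 1/(21672 + (-538758 - 2465226 - 809622 - 3704634)) = 1/(21672 - 7518240) = 1/(-7496568) = -1/7496568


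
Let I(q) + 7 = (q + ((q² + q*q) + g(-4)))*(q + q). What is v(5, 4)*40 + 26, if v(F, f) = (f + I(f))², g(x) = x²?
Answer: 6822786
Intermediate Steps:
I(q) = -7 + 2*q*(16 + q + 2*q²) (I(q) = -7 + (q + ((q² + q*q) + (-4)²))*(q + q) = -7 + (q + ((q² + q²) + 16))*(2*q) = -7 + (q + (2*q² + 16))*(2*q) = -7 + (q + (16 + 2*q²))*(2*q) = -7 + (16 + q + 2*q²)*(2*q) = -7 + 2*q*(16 + q + 2*q²))
v(F, f) = (-7 + 2*f² + 4*f³ + 33*f)² (v(F, f) = (f + (-7 + 2*f² + 4*f³ + 32*f))² = (-7 + 2*f² + 4*f³ + 33*f)²)
v(5, 4)*40 + 26 = (-7 + 2*4² + 4*4³ + 33*4)²*40 + 26 = (-7 + 2*16 + 4*64 + 132)²*40 + 26 = (-7 + 32 + 256 + 132)²*40 + 26 = 413²*40 + 26 = 170569*40 + 26 = 6822760 + 26 = 6822786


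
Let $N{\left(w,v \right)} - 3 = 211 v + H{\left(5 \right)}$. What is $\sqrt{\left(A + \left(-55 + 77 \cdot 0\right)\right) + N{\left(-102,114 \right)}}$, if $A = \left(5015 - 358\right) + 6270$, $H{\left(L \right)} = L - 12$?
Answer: $\sqrt{34922} \approx 186.87$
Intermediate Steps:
$H{\left(L \right)} = -12 + L$
$N{\left(w,v \right)} = -4 + 211 v$ ($N{\left(w,v \right)} = 3 + \left(211 v + \left(-12 + 5\right)\right) = 3 + \left(211 v - 7\right) = 3 + \left(-7 + 211 v\right) = -4 + 211 v$)
$A = 10927$ ($A = \left(5015 + \left(-1192 + 834\right)\right) + 6270 = \left(5015 - 358\right) + 6270 = 4657 + 6270 = 10927$)
$\sqrt{\left(A + \left(-55 + 77 \cdot 0\right)\right) + N{\left(-102,114 \right)}} = \sqrt{\left(10927 + \left(-55 + 77 \cdot 0\right)\right) + \left(-4 + 211 \cdot 114\right)} = \sqrt{\left(10927 + \left(-55 + 0\right)\right) + \left(-4 + 24054\right)} = \sqrt{\left(10927 - 55\right) + 24050} = \sqrt{10872 + 24050} = \sqrt{34922}$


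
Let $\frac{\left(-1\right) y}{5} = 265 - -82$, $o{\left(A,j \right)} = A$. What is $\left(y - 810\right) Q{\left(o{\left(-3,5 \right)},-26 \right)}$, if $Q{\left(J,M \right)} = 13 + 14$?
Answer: $-68715$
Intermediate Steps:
$y = -1735$ ($y = - 5 \left(265 - -82\right) = - 5 \left(265 + 82\right) = \left(-5\right) 347 = -1735$)
$Q{\left(J,M \right)} = 27$
$\left(y - 810\right) Q{\left(o{\left(-3,5 \right)},-26 \right)} = \left(-1735 - 810\right) 27 = \left(-2545\right) 27 = -68715$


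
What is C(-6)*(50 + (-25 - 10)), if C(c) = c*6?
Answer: -540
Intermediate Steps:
C(c) = 6*c
C(-6)*(50 + (-25 - 10)) = (6*(-6))*(50 + (-25 - 10)) = -36*(50 - 35) = -36*15 = -540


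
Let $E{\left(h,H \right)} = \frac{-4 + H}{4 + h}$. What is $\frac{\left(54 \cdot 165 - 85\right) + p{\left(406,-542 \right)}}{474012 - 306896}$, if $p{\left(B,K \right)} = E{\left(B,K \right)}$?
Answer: $\frac{452213}{8564695} \approx 0.0528$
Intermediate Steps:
$E{\left(h,H \right)} = \frac{-4 + H}{4 + h}$
$p{\left(B,K \right)} = \frac{-4 + K}{4 + B}$
$\frac{\left(54 \cdot 165 - 85\right) + p{\left(406,-542 \right)}}{474012 - 306896} = \frac{\left(54 \cdot 165 - 85\right) + \frac{-4 - 542}{4 + 406}}{474012 - 306896} = \frac{\left(8910 - 85\right) + \frac{1}{410} \left(-546\right)}{167116} = \left(8825 + \frac{1}{410} \left(-546\right)\right) \frac{1}{167116} = \left(8825 - \frac{273}{205}\right) \frac{1}{167116} = \frac{1808852}{205} \cdot \frac{1}{167116} = \frac{452213}{8564695}$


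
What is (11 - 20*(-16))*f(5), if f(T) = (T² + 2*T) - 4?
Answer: 10261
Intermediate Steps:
f(T) = -4 + T² + 2*T
(11 - 20*(-16))*f(5) = (11 - 20*(-16))*(-4 + 5² + 2*5) = (11 + 320)*(-4 + 25 + 10) = 331*31 = 10261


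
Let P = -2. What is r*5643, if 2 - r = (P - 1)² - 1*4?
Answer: -16929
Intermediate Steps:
r = -3 (r = 2 - ((-2 - 1)² - 1*4) = 2 - ((-3)² - 4) = 2 - (9 - 4) = 2 - 1*5 = 2 - 5 = -3)
r*5643 = -3*5643 = -16929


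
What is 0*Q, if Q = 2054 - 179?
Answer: 0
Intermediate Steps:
Q = 1875
0*Q = 0*1875 = 0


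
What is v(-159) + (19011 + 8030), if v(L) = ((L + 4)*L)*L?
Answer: -3891514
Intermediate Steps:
v(L) = L²*(4 + L) (v(L) = ((4 + L)*L)*L = (L*(4 + L))*L = L²*(4 + L))
v(-159) + (19011 + 8030) = (-159)²*(4 - 159) + (19011 + 8030) = 25281*(-155) + 27041 = -3918555 + 27041 = -3891514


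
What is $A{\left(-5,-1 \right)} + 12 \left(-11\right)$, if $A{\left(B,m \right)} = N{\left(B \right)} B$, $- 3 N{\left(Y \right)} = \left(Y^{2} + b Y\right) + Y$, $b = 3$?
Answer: $- \frac{371}{3} \approx -123.67$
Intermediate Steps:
$N{\left(Y \right)} = - \frac{4 Y}{3} - \frac{Y^{2}}{3}$ ($N{\left(Y \right)} = - \frac{\left(Y^{2} + 3 Y\right) + Y}{3} = - \frac{Y^{2} + 4 Y}{3} = - \frac{4 Y}{3} - \frac{Y^{2}}{3}$)
$A{\left(B,m \right)} = - \frac{B^{2} \left(4 + B\right)}{3}$ ($A{\left(B,m \right)} = - \frac{B \left(4 + B\right)}{3} B = - \frac{B^{2} \left(4 + B\right)}{3}$)
$A{\left(-5,-1 \right)} + 12 \left(-11\right) = \frac{\left(-5\right)^{2} \left(-4 - -5\right)}{3} + 12 \left(-11\right) = \frac{1}{3} \cdot 25 \left(-4 + 5\right) - 132 = \frac{1}{3} \cdot 25 \cdot 1 - 132 = \frac{25}{3} - 132 = - \frac{371}{3}$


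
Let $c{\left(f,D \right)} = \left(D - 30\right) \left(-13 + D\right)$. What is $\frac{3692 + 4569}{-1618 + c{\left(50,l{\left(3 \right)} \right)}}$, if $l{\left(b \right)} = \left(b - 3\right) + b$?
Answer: $- \frac{8261}{1348} \approx -6.1283$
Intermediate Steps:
$l{\left(b \right)} = -3 + 2 b$ ($l{\left(b \right)} = \left(-3 + b\right) + b = -3 + 2 b$)
$c{\left(f,D \right)} = \left(-30 + D\right) \left(-13 + D\right)$
$\frac{3692 + 4569}{-1618 + c{\left(50,l{\left(3 \right)} \right)}} = \frac{3692 + 4569}{-1618 + \left(390 + \left(-3 + 2 \cdot 3\right)^{2} - 43 \left(-3 + 2 \cdot 3\right)\right)} = \frac{8261}{-1618 + \left(390 + \left(-3 + 6\right)^{2} - 43 \left(-3 + 6\right)\right)} = \frac{8261}{-1618 + \left(390 + 3^{2} - 129\right)} = \frac{8261}{-1618 + \left(390 + 9 - 129\right)} = \frac{8261}{-1618 + 270} = \frac{8261}{-1348} = 8261 \left(- \frac{1}{1348}\right) = - \frac{8261}{1348}$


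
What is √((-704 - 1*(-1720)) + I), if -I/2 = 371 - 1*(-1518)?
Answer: I*√2762 ≈ 52.555*I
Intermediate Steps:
I = -3778 (I = -2*(371 - 1*(-1518)) = -2*(371 + 1518) = -2*1889 = -3778)
√((-704 - 1*(-1720)) + I) = √((-704 - 1*(-1720)) - 3778) = √((-704 + 1720) - 3778) = √(1016 - 3778) = √(-2762) = I*√2762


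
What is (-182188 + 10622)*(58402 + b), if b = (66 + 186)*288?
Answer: -22471371548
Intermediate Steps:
b = 72576 (b = 252*288 = 72576)
(-182188 + 10622)*(58402 + b) = (-182188 + 10622)*(58402 + 72576) = -171566*130978 = -22471371548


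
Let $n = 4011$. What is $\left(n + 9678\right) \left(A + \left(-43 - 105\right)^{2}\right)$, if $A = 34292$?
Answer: $769267044$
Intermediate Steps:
$\left(n + 9678\right) \left(A + \left(-43 - 105\right)^{2}\right) = \left(4011 + 9678\right) \left(34292 + \left(-43 - 105\right)^{2}\right) = 13689 \left(34292 + \left(-148\right)^{2}\right) = 13689 \left(34292 + 21904\right) = 13689 \cdot 56196 = 769267044$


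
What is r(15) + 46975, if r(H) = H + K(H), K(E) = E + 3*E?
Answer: 47050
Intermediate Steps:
K(E) = 4*E
r(H) = 5*H (r(H) = H + 4*H = 5*H)
r(15) + 46975 = 5*15 + 46975 = 75 + 46975 = 47050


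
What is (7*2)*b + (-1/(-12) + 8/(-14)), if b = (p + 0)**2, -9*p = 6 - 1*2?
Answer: 5165/2268 ≈ 2.2773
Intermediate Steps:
p = -4/9 (p = -(6 - 1*2)/9 = -(6 - 2)/9 = -1/9*4 = -4/9 ≈ -0.44444)
b = 16/81 (b = (-4/9 + 0)**2 = (-4/9)**2 = 16/81 ≈ 0.19753)
(7*2)*b + (-1/(-12) + 8/(-14)) = (7*2)*(16/81) + (-1/(-12) + 8/(-14)) = 14*(16/81) + (-1*(-1/12) + 8*(-1/14)) = 224/81 + (1/12 - 4/7) = 224/81 - 41/84 = 5165/2268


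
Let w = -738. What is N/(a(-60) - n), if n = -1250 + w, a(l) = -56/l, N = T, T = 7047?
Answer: 105705/29834 ≈ 3.5431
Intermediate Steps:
N = 7047
n = -1988 (n = -1250 - 738 = -1988)
N/(a(-60) - n) = 7047/(-56/(-60) - 1*(-1988)) = 7047/(-56*(-1/60) + 1988) = 7047/(14/15 + 1988) = 7047/(29834/15) = 7047*(15/29834) = 105705/29834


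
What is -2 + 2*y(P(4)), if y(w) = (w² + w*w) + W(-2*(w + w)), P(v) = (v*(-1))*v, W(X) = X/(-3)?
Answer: 2938/3 ≈ 979.33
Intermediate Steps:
W(X) = -X/3 (W(X) = X*(-⅓) = -X/3)
P(v) = -v² (P(v) = (-v)*v = -v²)
y(w) = 2*w² + 4*w/3 (y(w) = (w² + w*w) - (-2)*(w + w)/3 = (w² + w²) - (-2)*2*w/3 = 2*w² - (-4)*w/3 = 2*w² + 4*w/3)
-2 + 2*y(P(4)) = -2 + 2*(2*(-1*4²)*(2 + 3*(-1*4²))/3) = -2 + 2*(2*(-1*16)*(2 + 3*(-1*16))/3) = -2 + 2*((⅔)*(-16)*(2 + 3*(-16))) = -2 + 2*((⅔)*(-16)*(2 - 48)) = -2 + 2*((⅔)*(-16)*(-46)) = -2 + 2*(1472/3) = -2 + 2944/3 = 2938/3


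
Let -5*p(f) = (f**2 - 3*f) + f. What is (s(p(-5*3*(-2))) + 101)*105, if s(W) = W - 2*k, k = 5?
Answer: -8085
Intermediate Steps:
p(f) = -f**2/5 + 2*f/5 (p(f) = -((f**2 - 3*f) + f)/5 = -(f**2 - 2*f)/5 = -f**2/5 + 2*f/5)
s(W) = -10 + W (s(W) = W - 2*5 = W - 10 = -10 + W)
(s(p(-5*3*(-2))) + 101)*105 = ((-10 + (-5*3*(-2))*(2 - (-5*3)*(-2))/5) + 101)*105 = ((-10 + (-15*(-2))*(2 - (-15)*(-2))/5) + 101)*105 = ((-10 + (1/5)*30*(2 - 1*30)) + 101)*105 = ((-10 + (1/5)*30*(2 - 30)) + 101)*105 = ((-10 + (1/5)*30*(-28)) + 101)*105 = ((-10 - 168) + 101)*105 = (-178 + 101)*105 = -77*105 = -8085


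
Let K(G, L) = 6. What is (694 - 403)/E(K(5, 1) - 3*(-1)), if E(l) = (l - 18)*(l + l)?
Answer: -97/54 ≈ -1.7963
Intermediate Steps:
E(l) = 2*l*(-18 + l) (E(l) = (-18 + l)*(2*l) = 2*l*(-18 + l))
(694 - 403)/E(K(5, 1) - 3*(-1)) = (694 - 403)/((2*(6 - 3*(-1))*(-18 + (6 - 3*(-1))))) = 291/((2*(6 + 3)*(-18 + (6 + 3)))) = 291/((2*9*(-18 + 9))) = 291/((2*9*(-9))) = 291/(-162) = 291*(-1/162) = -97/54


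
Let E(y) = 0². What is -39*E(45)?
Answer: 0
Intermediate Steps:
E(y) = 0
-39*E(45) = -39*0 = 0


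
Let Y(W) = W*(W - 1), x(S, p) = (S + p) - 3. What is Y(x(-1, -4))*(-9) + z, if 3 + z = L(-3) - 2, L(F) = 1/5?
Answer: -3264/5 ≈ -652.80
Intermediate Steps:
x(S, p) = -3 + S + p
L(F) = ⅕
Y(W) = W*(-1 + W)
z = -24/5 (z = -3 + (⅕ - 2) = -3 - 9/5 = -24/5 ≈ -4.8000)
Y(x(-1, -4))*(-9) + z = ((-3 - 1 - 4)*(-1 + (-3 - 1 - 4)))*(-9) - 24/5 = -8*(-1 - 8)*(-9) - 24/5 = -8*(-9)*(-9) - 24/5 = 72*(-9) - 24/5 = -648 - 24/5 = -3264/5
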